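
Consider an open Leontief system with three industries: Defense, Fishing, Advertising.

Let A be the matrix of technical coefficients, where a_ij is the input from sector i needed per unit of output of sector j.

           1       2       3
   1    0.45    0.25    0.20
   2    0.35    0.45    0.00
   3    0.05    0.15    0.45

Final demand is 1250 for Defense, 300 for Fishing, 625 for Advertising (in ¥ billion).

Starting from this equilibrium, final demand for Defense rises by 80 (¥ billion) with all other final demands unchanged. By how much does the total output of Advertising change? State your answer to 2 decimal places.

Δx_3 = 62.59

I − A =
  [   0.55    -0.25    -0.20]
  [  -0.35     0.55     0.00]
  [  -0.05    -0.15     0.55]
Cofactors of I−A, C_ij = (−1)^(i+j)·(minor ij) (rows/columns in the sector order above):
  C_11 = (0.55)(0.55) − (0.00)(-0.15) = 0.3025
  C_12 = −[(-0.35)(0.55) − (0.00)(-0.05)] = 0.1925
  C_13 = (-0.35)(-0.15) − (0.55)(-0.05) = 0.0800
  C_21 = −[(-0.25)(0.55) − (-0.20)(-0.15)] = 0.1675
  C_22 = (0.55)(0.55) − (-0.20)(-0.05) = 0.2925
  C_23 = −[(0.55)(-0.15) − (-0.25)(-0.05)] = 0.0950
  C_31 = (-0.25)(0.00) − (-0.20)(0.55) = 0.1100
  C_32 = −[(0.55)(0.00) − (-0.20)(-0.35)] = 0.0700
  C_33 = (0.55)(0.55) − (-0.25)(-0.35) = 0.2150
det(I−A) = Σ_j (I−A)_1j·C_1j = (0.55)(0.3025) + (-0.25)(0.1925) + (-0.20)(0.0800) = 0.10225
adj(I−A) = Cᵀ =
  [ 0.3025   0.1675   0.1100]
  [ 0.1925   0.2925   0.0700]
  [ 0.0800   0.0950   0.2150]
(I − A)⁻¹ = adj(I−A) / det(I−A) ≈
  [   2.9584     1.6381     1.0758]
  [   1.8826     2.8606     0.6846]
  [   0.7824     0.9291     2.1027]
Δx = (I − A)⁻¹ Δd with Δd having +80 in the Defense component and 0 elsewhere.
So Δx_3 = L_31 · (+80), where L_31 = adj(I−A)_31 / det(I−A) = 0.0800 / 0.10225.
Δx_3 = 0.0800 × (+80) / 0.10225 = 6.40 / 0.10225 ≈ 62.59.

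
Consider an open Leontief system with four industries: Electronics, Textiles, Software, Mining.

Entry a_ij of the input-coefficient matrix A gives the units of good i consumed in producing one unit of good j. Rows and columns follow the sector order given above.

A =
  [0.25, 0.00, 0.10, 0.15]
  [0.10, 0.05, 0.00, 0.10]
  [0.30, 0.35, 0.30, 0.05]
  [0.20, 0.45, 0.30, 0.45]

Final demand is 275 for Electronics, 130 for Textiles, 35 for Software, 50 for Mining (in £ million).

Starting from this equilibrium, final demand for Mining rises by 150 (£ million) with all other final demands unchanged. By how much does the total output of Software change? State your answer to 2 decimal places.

I − A =
  [   0.75     0.00    -0.10    -0.15]
  [  -0.10     0.95     0.00    -0.10]
  [  -0.30    -0.35     0.70    -0.05]
  [  -0.20    -0.45    -0.30     0.55]
Compute the cofactors C_ij = (−1)^(i+j)·(3×3 minor ij) of I−A; the adjugate is their transpose:
adj(I−A) = Cᵀ =
  [ 0.309500   0.084500   0.090500   0.108000]
  [ 0.060000   0.225500   0.034500   0.060500]
  [ 0.181250   0.171000   0.322875   0.109875]
  [ 0.260500   0.308500   0.237250   0.466750]
det(I−A) = Σ_j (I−A)_1j·C_1j = (0.75)(0.309500) + (0.00)(0.060000) + (-0.10)(0.181250) + (-0.15)(0.260500) = 0.174925
(I − A)⁻¹ = adj(I−A) / det(I−A) ≈
  [   1.7693     0.4831     0.5174     0.6174]
  [   0.3430     1.2891     0.1972     0.3459]
  [   1.0362     0.9776     1.8458     0.6281]
  [   1.4892     1.7636     1.3563     2.6683]
Δx = (I − A)⁻¹ Δd with Δd having +150 in the Mining component and 0 elsewhere.
So Δx_3 = L_34 · (+150), where L_34 = adj(I−A)_34 / det(I−A) = 0.109875 / 0.174925.
Δx_3 = 0.109875 × (+150) / 0.174925 = 16.48125 / 0.174925 ≈ 94.22.

Δx_3 = 94.22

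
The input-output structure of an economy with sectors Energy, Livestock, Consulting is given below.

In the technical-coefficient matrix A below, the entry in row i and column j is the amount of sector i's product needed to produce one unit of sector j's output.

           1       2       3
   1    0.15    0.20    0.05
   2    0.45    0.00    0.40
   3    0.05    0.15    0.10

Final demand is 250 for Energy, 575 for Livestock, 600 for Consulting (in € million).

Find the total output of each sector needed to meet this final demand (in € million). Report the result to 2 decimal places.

x_1 = 635.21, x_2 = 1223.17, x_3 = 905.82

I − A =
  [   0.85    -0.20    -0.05]
  [  -0.45     1.00    -0.40]
  [  -0.05    -0.15     0.90]
Cofactors of I−A, C_ij = (−1)^(i+j)·(minor ij) (rows/columns in the sector order above):
  C_11 = (1.00)(0.90) − (-0.40)(-0.15) = 0.8400
  C_12 = −[(-0.45)(0.90) − (-0.40)(-0.05)] = 0.4250
  C_13 = (-0.45)(-0.15) − (1.00)(-0.05) = 0.1175
  C_21 = −[(-0.20)(0.90) − (-0.05)(-0.15)] = 0.1875
  C_22 = (0.85)(0.90) − (-0.05)(-0.05) = 0.7625
  C_23 = −[(0.85)(-0.15) − (-0.20)(-0.05)] = 0.1375
  C_31 = (-0.20)(-0.40) − (-0.05)(1.00) = 0.1300
  C_32 = −[(0.85)(-0.40) − (-0.05)(-0.45)] = 0.3625
  C_33 = (0.85)(1.00) − (-0.20)(-0.45) = 0.7600
det(I−A) = Σ_j (I−A)_1j·C_1j = (0.85)(0.8400) + (-0.20)(0.4250) + (-0.05)(0.1175) = 0.623125
adj(I−A) = Cᵀ =
  [ 0.8400   0.1875   0.1300]
  [ 0.4250   0.7625   0.3625]
  [ 0.1175   0.1375   0.7600]
(I − A)⁻¹ = adj(I−A) / det(I−A) ≈
  [   1.3480     0.3009     0.2086]
  [   0.6820     1.2237     0.5817]
  [   0.1886     0.2207     1.2197]
x = (I − A)⁻¹ d = adj(I−A)·d / det(I−A), with det(I−A) = 0.623125:
  x_1 = (0.8400·250 + 0.1875·575 + 0.1300·600) / 0.623125 = 395.8125 / 0.623125 ≈ 635.21
  x_2 = (0.4250·250 + 0.7625·575 + 0.3625·600) / 0.623125 = 762.1875 / 0.623125 ≈ 1223.17
  x_3 = (0.1175·250 + 0.1375·575 + 0.7600·600) / 0.623125 = 564.4375 / 0.623125 ≈ 905.82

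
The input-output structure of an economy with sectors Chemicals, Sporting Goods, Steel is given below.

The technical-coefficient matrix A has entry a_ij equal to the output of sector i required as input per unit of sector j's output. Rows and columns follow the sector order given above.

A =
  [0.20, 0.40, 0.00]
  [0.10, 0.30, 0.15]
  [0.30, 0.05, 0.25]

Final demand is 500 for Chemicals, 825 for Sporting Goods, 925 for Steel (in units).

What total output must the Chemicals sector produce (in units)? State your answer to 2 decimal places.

x_1 = 1534.84

I − A =
  [   0.80    -0.40     0.00]
  [  -0.10     0.70    -0.15]
  [  -0.30    -0.05     0.75]
Cofactors of I−A, C_ij = (−1)^(i+j)·(minor ij) (rows/columns in the sector order above):
  C_11 = (0.70)(0.75) − (-0.15)(-0.05) = 0.5175
  C_12 = −[(-0.10)(0.75) − (-0.15)(-0.30)] = 0.1200
  C_13 = (-0.10)(-0.05) − (0.70)(-0.30) = 0.2150
  C_21 = −[(-0.40)(0.75) − (0.00)(-0.05)] = 0.3000
  C_22 = (0.80)(0.75) − (0.00)(-0.30) = 0.6000
  C_23 = −[(0.80)(-0.05) − (-0.40)(-0.30)] = 0.1600
  C_31 = (-0.40)(-0.15) − (0.00)(0.70) = 0.0600
  C_32 = −[(0.80)(-0.15) − (0.00)(-0.10)] = 0.1200
  C_33 = (0.80)(0.70) − (-0.40)(-0.10) = 0.5200
det(I−A) = Σ_j (I−A)_1j·C_1j = (0.80)(0.5175) + (-0.40)(0.1200) + (0.00)(0.2150) = 0.3660
adj(I−A) = Cᵀ =
  [ 0.5175   0.3000   0.0600]
  [ 0.1200   0.6000   0.1200]
  [ 0.2150   0.1600   0.5200]
(I − A)⁻¹ = adj(I−A) / det(I−A) ≈
  [   1.4139     0.8197     0.1639]
  [   0.3279     1.6393     0.3279]
  [   0.5874     0.4372     1.4208]
x = (I − A)⁻¹ d = adj(I−A)·d / det(I−A), with det(I−A) = 0.3660:
  x_1 = (0.5175·500 + 0.3000·825 + 0.0600·925) / 0.3660 = 561.75 / 0.3660 ≈ 1534.84
  x_2 = (0.1200·500 + 0.6000·825 + 0.1200·925) / 0.3660 = 666.00 / 0.3660 ≈ 1819.67
  x_3 = (0.2150·500 + 0.1600·825 + 0.5200·925) / 0.3660 = 720.50 / 0.3660 ≈ 1968.58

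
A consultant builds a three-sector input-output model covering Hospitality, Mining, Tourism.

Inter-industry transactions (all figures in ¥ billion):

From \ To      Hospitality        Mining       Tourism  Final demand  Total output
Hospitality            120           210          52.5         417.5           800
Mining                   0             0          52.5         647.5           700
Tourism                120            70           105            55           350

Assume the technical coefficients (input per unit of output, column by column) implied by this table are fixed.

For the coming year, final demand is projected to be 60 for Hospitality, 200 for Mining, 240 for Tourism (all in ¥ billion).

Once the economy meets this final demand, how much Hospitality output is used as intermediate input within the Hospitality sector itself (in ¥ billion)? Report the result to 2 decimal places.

z_11 = 36.05

Technical coefficients a_ij = z_ij / X_j:
  a_11 = 120/800 = 0.15, a_21 = 0/800 = 0.00, a_31 = 120/800 = 0.15
  a_12 = 210/700 = 0.30, a_22 = 0/700 = 0.00, a_32 = 70/700 = 0.10
  a_13 = 52.5/350 = 0.15, a_23 = 52.5/350 = 0.15, a_33 = 105/350 = 0.30
I − A =
  [   0.85    -0.30    -0.15]
  [   0.00     1.00    -0.15]
  [  -0.15    -0.10     0.70]
Cofactors of I−A, C_ij = (−1)^(i+j)·(minor ij) (rows/columns in the sector order above):
  C_11 = (1.00)(0.70) − (-0.15)(-0.10) = 0.6850
  C_12 = −[(0.00)(0.70) − (-0.15)(-0.15)] = 0.0225
  C_13 = (0.00)(-0.10) − (1.00)(-0.15) = 0.1500
  C_21 = −[(-0.30)(0.70) − (-0.15)(-0.10)] = 0.2250
  C_22 = (0.85)(0.70) − (-0.15)(-0.15) = 0.5725
  C_23 = −[(0.85)(-0.10) − (-0.30)(-0.15)] = 0.1300
  C_31 = (-0.30)(-0.15) − (-0.15)(1.00) = 0.1950
  C_32 = −[(0.85)(-0.15) − (-0.15)(0.00)] = 0.1275
  C_33 = (0.85)(1.00) − (-0.30)(0.00) = 0.8500
det(I−A) = Σ_j (I−A)_1j·C_1j = (0.85)(0.6850) + (-0.30)(0.0225) + (-0.15)(0.1500) = 0.5530
adj(I−A) = Cᵀ =
  [ 0.6850   0.2250   0.1950]
  [ 0.0225   0.5725   0.1275]
  [ 0.1500   0.1300   0.8500]
(I − A)⁻¹ = adj(I−A) / det(I−A) ≈
  [   1.2387     0.4069     0.3526]
  [   0.0407     1.0353     0.2306]
  [   0.2712     0.2351     1.5371]
First solve x = (I − A)⁻¹ d = adj(I−A)·d / det(I−A); in particular x_1 = (0.6850·60 + 0.2250·200 + 0.1950·240) / 0.5530 = 132.90 / 0.5530 ≈ 240.3255.
Intermediate flow from 1 to 1: z_11 = a_11 · x_1 = 0.15 × 132.90 / 0.5530 = 19.935 / 0.5530 ≈ 36.05.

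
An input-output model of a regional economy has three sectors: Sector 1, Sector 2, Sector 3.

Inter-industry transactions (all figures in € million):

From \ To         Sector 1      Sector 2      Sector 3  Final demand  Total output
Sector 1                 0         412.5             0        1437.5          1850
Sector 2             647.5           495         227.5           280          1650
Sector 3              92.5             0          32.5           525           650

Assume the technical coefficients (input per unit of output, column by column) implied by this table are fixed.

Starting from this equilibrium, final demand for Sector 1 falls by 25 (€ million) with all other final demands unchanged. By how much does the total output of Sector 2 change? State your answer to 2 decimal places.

Δx_2 = -15.15

Technical coefficients a_ij = z_ij / X_j:
  a_11 = 0/1850 = 0.00, a_21 = 647.5/1850 = 0.35, a_31 = 92.5/1850 = 0.05
  a_12 = 412.5/1650 = 0.25, a_22 = 495/1650 = 0.30, a_32 = 0/1650 = 0.00
  a_13 = 0/650 = 0.00, a_23 = 227.5/650 = 0.35, a_33 = 32.5/650 = 0.05
I − A =
  [   1.00    -0.25     0.00]
  [  -0.35     0.70    -0.35]
  [  -0.05     0.00     0.95]
Cofactors of I−A, C_ij = (−1)^(i+j)·(minor ij) (rows/columns in the sector order above):
  C_11 = (0.70)(0.95) − (-0.35)(0.00) = 0.6650
  C_12 = −[(-0.35)(0.95) − (-0.35)(-0.05)] = 0.3500
  C_13 = (-0.35)(0.00) − (0.70)(-0.05) = 0.0350
  C_21 = −[(-0.25)(0.95) − (0.00)(0.00)] = 0.2375
  C_22 = (1.00)(0.95) − (0.00)(-0.05) = 0.9500
  C_23 = −[(1.00)(0.00) − (-0.25)(-0.05)] = 0.0125
  C_31 = (-0.25)(-0.35) − (0.00)(0.70) = 0.0875
  C_32 = −[(1.00)(-0.35) − (0.00)(-0.35)] = 0.3500
  C_33 = (1.00)(0.70) − (-0.25)(-0.35) = 0.6125
det(I−A) = Σ_j (I−A)_1j·C_1j = (1.00)(0.6650) + (-0.25)(0.3500) + (0.00)(0.0350) = 0.5775
adj(I−A) = Cᵀ =
  [ 0.6650   0.2375   0.0875]
  [ 0.3500   0.9500   0.3500]
  [ 0.0350   0.0125   0.6125]
(I − A)⁻¹ = adj(I−A) / det(I−A) ≈
  [   1.1515     0.4113     0.1515]
  [   0.6061     1.6450     0.6061]
  [   0.0606     0.0216     1.0606]
Δx = (I − A)⁻¹ Δd with Δd having -25 in the Sector 1 component and 0 elsewhere.
So Δx_2 = L_21 · (-25), where L_21 = adj(I−A)_21 / det(I−A) = 0.3500 / 0.5775.
Δx_2 = 0.3500 × (-25) / 0.5775 = -8.75 / 0.5775 ≈ -15.15.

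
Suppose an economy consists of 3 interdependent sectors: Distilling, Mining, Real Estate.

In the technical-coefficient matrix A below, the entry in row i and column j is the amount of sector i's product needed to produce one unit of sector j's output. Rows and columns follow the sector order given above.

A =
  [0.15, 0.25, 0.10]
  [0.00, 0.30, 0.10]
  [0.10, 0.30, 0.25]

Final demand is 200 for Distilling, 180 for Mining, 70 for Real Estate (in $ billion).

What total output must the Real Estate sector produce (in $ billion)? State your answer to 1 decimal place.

I − A =
  [   0.85    -0.25    -0.10]
  [   0.00     0.70    -0.10]
  [  -0.10    -0.30     0.75]
Cofactors of I−A, C_ij = (−1)^(i+j)·(minor ij) (rows/columns in the sector order above):
  C_11 = (0.70)(0.75) − (-0.10)(-0.30) = 0.4950
  C_12 = −[(0.00)(0.75) − (-0.10)(-0.10)] = 0.0100
  C_13 = (0.00)(-0.30) − (0.70)(-0.10) = 0.0700
  C_21 = −[(-0.25)(0.75) − (-0.10)(-0.30)] = 0.2175
  C_22 = (0.85)(0.75) − (-0.10)(-0.10) = 0.6275
  C_23 = −[(0.85)(-0.30) − (-0.25)(-0.10)] = 0.2800
  C_31 = (-0.25)(-0.10) − (-0.10)(0.70) = 0.0950
  C_32 = −[(0.85)(-0.10) − (-0.10)(0.00)] = 0.0850
  C_33 = (0.85)(0.70) − (-0.25)(0.00) = 0.5950
det(I−A) = Σ_j (I−A)_1j·C_1j = (0.85)(0.4950) + (-0.25)(0.0100) + (-0.10)(0.0700) = 0.41125
adj(I−A) = Cᵀ =
  [ 0.4950   0.2175   0.0950]
  [ 0.0100   0.6275   0.0850]
  [ 0.0700   0.2800   0.5950]
(I − A)⁻¹ = adj(I−A) / det(I−A) ≈
  [   1.2036     0.5289     0.2310]
  [   0.0243     1.5258     0.2067]
  [   0.1702     0.6809     1.4468]
x = (I − A)⁻¹ d = adj(I−A)·d / det(I−A), with det(I−A) = 0.41125:
  x_1 = (0.4950·200 + 0.2175·180 + 0.0950·70) / 0.41125 = 144.80 / 0.41125 ≈ 352.1
  x_2 = (0.0100·200 + 0.6275·180 + 0.0850·70) / 0.41125 = 120.90 / 0.41125 ≈ 294.0
  x_3 = (0.0700·200 + 0.2800·180 + 0.5950·70) / 0.41125 = 106.05 / 0.41125 ≈ 257.9

x_3 = 257.9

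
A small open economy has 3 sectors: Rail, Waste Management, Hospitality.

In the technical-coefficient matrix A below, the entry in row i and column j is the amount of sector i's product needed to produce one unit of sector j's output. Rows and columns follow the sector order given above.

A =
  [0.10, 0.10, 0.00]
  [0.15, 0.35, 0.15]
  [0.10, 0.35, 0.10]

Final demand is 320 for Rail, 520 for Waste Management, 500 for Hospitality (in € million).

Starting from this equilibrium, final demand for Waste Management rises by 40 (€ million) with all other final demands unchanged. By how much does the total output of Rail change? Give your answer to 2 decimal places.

I − A =
  [   0.90    -0.10     0.00]
  [  -0.15     0.65    -0.15]
  [  -0.10    -0.35     0.90]
Cofactors of I−A, C_ij = (−1)^(i+j)·(minor ij) (rows/columns in the sector order above):
  C_11 = (0.65)(0.90) − (-0.15)(-0.35) = 0.5325
  C_12 = −[(-0.15)(0.90) − (-0.15)(-0.10)] = 0.1500
  C_13 = (-0.15)(-0.35) − (0.65)(-0.10) = 0.1175
  C_21 = −[(-0.10)(0.90) − (0.00)(-0.35)] = 0.0900
  C_22 = (0.90)(0.90) − (0.00)(-0.10) = 0.8100
  C_23 = −[(0.90)(-0.35) − (-0.10)(-0.10)] = 0.3250
  C_31 = (-0.10)(-0.15) − (0.00)(0.65) = 0.0150
  C_32 = −[(0.90)(-0.15) − (0.00)(-0.15)] = 0.1350
  C_33 = (0.90)(0.65) − (-0.10)(-0.15) = 0.5700
det(I−A) = Σ_j (I−A)_1j·C_1j = (0.90)(0.5325) + (-0.10)(0.1500) + (0.00)(0.1175) = 0.46425
adj(I−A) = Cᵀ =
  [ 0.5325   0.0900   0.0150]
  [ 0.1500   0.8100   0.1350]
  [ 0.1175   0.3250   0.5700]
(I − A)⁻¹ = adj(I−A) / det(I−A) ≈
  [   1.1470     0.1939     0.0323]
  [   0.3231     1.7447     0.2908]
  [   0.2531     0.7001     1.2278]
Δx = (I − A)⁻¹ Δd with Δd having +40 in the Waste Management component and 0 elsewhere.
So Δx_1 = L_12 · (+40), where L_12 = adj(I−A)_12 / det(I−A) = 0.0900 / 0.46425.
Δx_1 = 0.0900 × (+40) / 0.46425 = 3.60 / 0.46425 ≈ 7.75.

Δx_1 = 7.75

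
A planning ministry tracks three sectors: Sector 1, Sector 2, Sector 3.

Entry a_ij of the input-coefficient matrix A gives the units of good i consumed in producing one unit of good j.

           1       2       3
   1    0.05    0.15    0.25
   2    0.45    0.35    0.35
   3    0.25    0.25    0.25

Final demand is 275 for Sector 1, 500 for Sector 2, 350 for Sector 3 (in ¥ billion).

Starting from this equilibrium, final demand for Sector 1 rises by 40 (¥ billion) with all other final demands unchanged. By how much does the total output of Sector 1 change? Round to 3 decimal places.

Δx_1 = 64.646

I − A =
  [   0.95    -0.15    -0.25]
  [  -0.45     0.65    -0.35]
  [  -0.25    -0.25     0.75]
Cofactors of I−A, C_ij = (−1)^(i+j)·(minor ij) (rows/columns in the sector order above):
  C_11 = (0.65)(0.75) − (-0.35)(-0.25) = 0.4000
  C_12 = −[(-0.45)(0.75) − (-0.35)(-0.25)] = 0.4250
  C_13 = (-0.45)(-0.25) − (0.65)(-0.25) = 0.2750
  C_21 = −[(-0.15)(0.75) − (-0.25)(-0.25)] = 0.1750
  C_22 = (0.95)(0.75) − (-0.25)(-0.25) = 0.6500
  C_23 = −[(0.95)(-0.25) − (-0.15)(-0.25)] = 0.2750
  C_31 = (-0.15)(-0.35) − (-0.25)(0.65) = 0.2150
  C_32 = −[(0.95)(-0.35) − (-0.25)(-0.45)] = 0.4450
  C_33 = (0.95)(0.65) − (-0.15)(-0.45) = 0.5500
det(I−A) = Σ_j (I−A)_1j·C_1j = (0.95)(0.4000) + (-0.15)(0.4250) + (-0.25)(0.2750) = 0.2475
adj(I−A) = Cᵀ =
  [ 0.4000   0.1750   0.2150]
  [ 0.4250   0.6500   0.4450]
  [ 0.2750   0.2750   0.5500]
(I − A)⁻¹ = adj(I−A) / det(I−A) ≈
  [   1.6162     0.7071     0.8687]
  [   1.7172     2.6263     1.7980]
  [   1.1111     1.1111     2.2222]
Δx = (I − A)⁻¹ Δd with Δd having +40 in the Sector 1 component and 0 elsewhere.
So Δx_1 = L_11 · (+40), where L_11 = adj(I−A)_11 / det(I−A) = 0.4000 / 0.2475.
Δx_1 = 0.4000 × (+40) / 0.2475 = 16.00 / 0.2475 ≈ 64.646.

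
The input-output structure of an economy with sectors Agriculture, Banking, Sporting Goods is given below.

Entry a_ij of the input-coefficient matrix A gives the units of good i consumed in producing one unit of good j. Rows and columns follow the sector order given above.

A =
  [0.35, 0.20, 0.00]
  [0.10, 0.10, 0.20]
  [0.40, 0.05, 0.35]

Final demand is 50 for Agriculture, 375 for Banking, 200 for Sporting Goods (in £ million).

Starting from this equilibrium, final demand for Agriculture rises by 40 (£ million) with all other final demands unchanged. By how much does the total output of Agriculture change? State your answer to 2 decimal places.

Δx_1 = 66.72

I − A =
  [   0.65    -0.20     0.00]
  [  -0.10     0.90    -0.20]
  [  -0.40    -0.05     0.65]
Cofactors of I−A, C_ij = (−1)^(i+j)·(minor ij) (rows/columns in the sector order above):
  C_11 = (0.90)(0.65) − (-0.20)(-0.05) = 0.5750
  C_12 = −[(-0.10)(0.65) − (-0.20)(-0.40)] = 0.1450
  C_13 = (-0.10)(-0.05) − (0.90)(-0.40) = 0.3650
  C_21 = −[(-0.20)(0.65) − (0.00)(-0.05)] = 0.1300
  C_22 = (0.65)(0.65) − (0.00)(-0.40) = 0.4225
  C_23 = −[(0.65)(-0.05) − (-0.20)(-0.40)] = 0.1125
  C_31 = (-0.20)(-0.20) − (0.00)(0.90) = 0.0400
  C_32 = −[(0.65)(-0.20) − (0.00)(-0.10)] = 0.1300
  C_33 = (0.65)(0.90) − (-0.20)(-0.10) = 0.5650
det(I−A) = Σ_j (I−A)_1j·C_1j = (0.65)(0.5750) + (-0.20)(0.1450) + (0.00)(0.3650) = 0.34475
adj(I−A) = Cᵀ =
  [ 0.5750   0.1300   0.0400]
  [ 0.1450   0.4225   0.1300]
  [ 0.3650   0.1125   0.5650]
(I − A)⁻¹ = adj(I−A) / det(I−A) ≈
  [   1.6679     0.3771     0.1160]
  [   0.4206     1.2255     0.3771]
  [   1.0587     0.3263     1.6389]
Δx = (I − A)⁻¹ Δd with Δd having +40 in the Agriculture component and 0 elsewhere.
So Δx_1 = L_11 · (+40), where L_11 = adj(I−A)_11 / det(I−A) = 0.5750 / 0.34475.
Δx_1 = 0.5750 × (+40) / 0.34475 = 23.00 / 0.34475 ≈ 66.72.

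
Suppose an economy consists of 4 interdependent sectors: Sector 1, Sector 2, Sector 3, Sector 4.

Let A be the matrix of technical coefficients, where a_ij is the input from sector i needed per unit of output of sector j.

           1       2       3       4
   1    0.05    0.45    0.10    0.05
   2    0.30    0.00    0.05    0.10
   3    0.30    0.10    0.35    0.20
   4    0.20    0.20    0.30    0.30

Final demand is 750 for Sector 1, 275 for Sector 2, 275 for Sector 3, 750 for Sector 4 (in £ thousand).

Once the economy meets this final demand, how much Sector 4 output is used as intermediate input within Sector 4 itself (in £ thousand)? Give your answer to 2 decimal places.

z_44 = 874.09

I − A =
  [   0.95    -0.45    -0.10    -0.05]
  [  -0.30     1.00    -0.05    -0.10]
  [  -0.30    -0.10     0.65    -0.20]
  [  -0.20    -0.20    -0.30     0.70]
Compute the cofactors C_ij = (−1)^(i+j)·(3×3 minor ij) of I−A; the adjugate is their transpose:
adj(I−A) = Cᵀ =
  [ 0.37350   0.19675   0.11275   0.08700]
  [ 0.15300   0.33925   0.08875   0.08475]
  [ 0.27900   0.21900   0.52950   0.20250]
  [ 0.27000   0.24700   0.28450   0.48525]
det(I−A) = Σ_j (I−A)_1j·C_1j = (0.95)(0.37350) + (-0.45)(0.15300) + (-0.10)(0.27900) + (-0.05)(0.27000) = 0.244575
(I − A)⁻¹ = adj(I−A) / det(I−A) ≈
  [   1.5271     0.8045     0.4610     0.3557]
  [   0.6256     1.3871     0.3629     0.3465]
  [   1.1408     0.8954     2.1650     0.8280]
  [   1.1040     1.0099     1.1632     1.9841]
First solve x = (I − A)⁻¹ d = adj(I−A)·d / det(I−A); in particular x_4 = (0.27000·750 + 0.24700·275 + 0.28450·275 + 0.48525·750) / 0.244575 = 712.60 / 0.244575 ≈ 2913.6257.
Intermediate flow from 4 to 4: z_44 = a_44 · x_4 = 0.30 × 712.60 / 0.244575 = 213.78 / 0.244575 ≈ 874.09.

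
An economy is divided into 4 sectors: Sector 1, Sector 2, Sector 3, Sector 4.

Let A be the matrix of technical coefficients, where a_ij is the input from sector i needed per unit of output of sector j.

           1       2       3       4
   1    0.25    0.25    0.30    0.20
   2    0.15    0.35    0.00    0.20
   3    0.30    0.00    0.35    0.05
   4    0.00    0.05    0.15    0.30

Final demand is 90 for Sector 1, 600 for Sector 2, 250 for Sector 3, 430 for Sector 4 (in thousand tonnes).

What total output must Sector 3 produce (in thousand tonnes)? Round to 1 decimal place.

I − A =
  [   0.75    -0.25    -0.30    -0.20]
  [  -0.15     0.65     0.00    -0.20]
  [  -0.30     0.00     0.65    -0.05]
  [   0.00    -0.05    -0.15     0.70]
Compute the cofactors C_ij = (−1)^(i+j)·(3×3 minor ij) of I−A; the adjugate is their transpose:
adj(I−A) = Cᵀ =
  [ 0.284375   0.119125   0.160500   0.126750]
  [ 0.076125   0.263625   0.058500   0.101250]
  [ 0.133875   0.057375   0.306000   0.076500]
  [ 0.034125   0.031125   0.069750   0.234000]
det(I−A) = Σ_j (I−A)_1j·C_1j = (0.75)(0.284375) + (-0.25)(0.076125) + (-0.30)(0.133875) + (-0.20)(0.034125) = 0.1472625
(I − A)⁻¹ = adj(I−A) / det(I−A) ≈
  [   1.9311     0.8089     1.0899     0.8607]
  [   0.5169     1.7902     0.3972     0.6875]
  [   0.9091     0.3896     2.0779     0.5195]
  [   0.2317     0.2114     0.4736     1.5890]
x = (I − A)⁻¹ d = adj(I−A)·d / det(I−A), with det(I−A) = 0.1472625:
  x_1 = (0.284375·90 + 0.119125·600 + 0.160500·250 + 0.126750·430) / 0.1472625 = 191.69625 / 0.1472625 ≈ 1301.7
  x_2 = (0.076125·90 + 0.263625·600 + 0.058500·250 + 0.101250·430) / 0.1472625 = 223.18875 / 0.1472625 ≈ 1515.6
  x_3 = (0.133875·90 + 0.057375·600 + 0.306000·250 + 0.076500·430) / 0.1472625 = 155.86875 / 0.1472625 ≈ 1058.4
  x_4 = (0.034125·90 + 0.031125·600 + 0.069750·250 + 0.234000·430) / 0.1472625 = 139.80375 / 0.1472625 ≈ 949.4

x_3 = 1058.4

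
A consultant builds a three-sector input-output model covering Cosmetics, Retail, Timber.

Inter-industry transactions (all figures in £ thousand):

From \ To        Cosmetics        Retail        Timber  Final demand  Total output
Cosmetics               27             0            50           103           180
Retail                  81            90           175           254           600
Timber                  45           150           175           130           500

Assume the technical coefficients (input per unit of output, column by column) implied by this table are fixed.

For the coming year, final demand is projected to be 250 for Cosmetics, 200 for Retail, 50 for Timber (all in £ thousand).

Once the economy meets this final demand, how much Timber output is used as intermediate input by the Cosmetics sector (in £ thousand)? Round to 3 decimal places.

z_TC = 86.492

Technical coefficients a_ij = z_ij / X_j:
  a_CC = 27/180 = 0.15, a_RC = 81/180 = 0.45, a_TC = 45/180 = 0.25
  a_CR = 0/600 = 0.00, a_RR = 90/600 = 0.15, a_TR = 150/600 = 0.25
  a_CT = 50/500 = 0.10, a_RT = 175/500 = 0.35, a_TT = 175/500 = 0.35
I − A =
  [   0.85     0.00    -0.10]
  [  -0.45     0.85    -0.35]
  [  -0.25    -0.25     0.65]
Cofactors of I−A, C_ij = (−1)^(i+j)·(minor ij) (rows/columns in the sector order above):
  C_11 = (0.85)(0.65) − (-0.35)(-0.25) = 0.4650
  C_12 = −[(-0.45)(0.65) − (-0.35)(-0.25)] = 0.3800
  C_13 = (-0.45)(-0.25) − (0.85)(-0.25) = 0.3250
  C_21 = −[(0.00)(0.65) − (-0.10)(-0.25)] = 0.0250
  C_22 = (0.85)(0.65) − (-0.10)(-0.25) = 0.5275
  C_23 = −[(0.85)(-0.25) − (0.00)(-0.25)] = 0.2125
  C_31 = (0.00)(-0.35) − (-0.10)(0.85) = 0.0850
  C_32 = −[(0.85)(-0.35) − (-0.10)(-0.45)] = 0.3425
  C_33 = (0.85)(0.85) − (0.00)(-0.45) = 0.7225
det(I−A) = Σ_j (I−A)_1j·C_1j = (0.85)(0.4650) + (0.00)(0.3800) + (-0.10)(0.3250) = 0.36275
adj(I−A) = Cᵀ =
  [ 0.4650   0.0250   0.0850]
  [ 0.3800   0.5275   0.3425]
  [ 0.3250   0.2125   0.7225]
(I − A)⁻¹ = adj(I−A) / det(I−A) ≈
  [   1.2819     0.0689     0.2343]
  [   1.0476     1.4542     0.9442]
  [   0.8959     0.5858     1.9917]
First solve x = (I − A)⁻¹ d = adj(I−A)·d / det(I−A); in particular x_C = (0.4650·250 + 0.0250·200 + 0.0850·50) / 0.36275 = 125.50 / 0.36275 ≈ 345.96830.
Intermediate flow from T to C: z_TC = a_TC · x_C = 0.25 × 125.50 / 0.36275 = 31.375 / 0.36275 ≈ 86.492.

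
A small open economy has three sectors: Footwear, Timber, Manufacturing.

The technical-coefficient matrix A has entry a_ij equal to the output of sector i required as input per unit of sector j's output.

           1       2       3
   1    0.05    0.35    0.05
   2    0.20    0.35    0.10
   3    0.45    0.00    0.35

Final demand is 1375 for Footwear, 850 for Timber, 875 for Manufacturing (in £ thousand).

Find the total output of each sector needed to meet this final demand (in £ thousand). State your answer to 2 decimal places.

x_1 = 2560.29, x_2 = 2575.27, x_3 = 3118.66

I − A =
  [   0.95    -0.35    -0.05]
  [  -0.20     0.65    -0.10]
  [  -0.45     0.00     0.65]
Cofactors of I−A, C_ij = (−1)^(i+j)·(minor ij) (rows/columns in the sector order above):
  C_11 = (0.65)(0.65) − (-0.10)(0.00) = 0.4225
  C_12 = −[(-0.20)(0.65) − (-0.10)(-0.45)] = 0.1750
  C_13 = (-0.20)(0.00) − (0.65)(-0.45) = 0.2925
  C_21 = −[(-0.35)(0.65) − (-0.05)(0.00)] = 0.2275
  C_22 = (0.95)(0.65) − (-0.05)(-0.45) = 0.5950
  C_23 = −[(0.95)(0.00) − (-0.35)(-0.45)] = 0.1575
  C_31 = (-0.35)(-0.10) − (-0.05)(0.65) = 0.0675
  C_32 = −[(0.95)(-0.10) − (-0.05)(-0.20)] = 0.1050
  C_33 = (0.95)(0.65) − (-0.35)(-0.20) = 0.5475
det(I−A) = Σ_j (I−A)_1j·C_1j = (0.95)(0.4225) + (-0.35)(0.1750) + (-0.05)(0.2925) = 0.3255
adj(I−A) = Cᵀ =
  [ 0.4225   0.2275   0.0675]
  [ 0.1750   0.5950   0.1050]
  [ 0.2925   0.1575   0.5475]
(I − A)⁻¹ = adj(I−A) / det(I−A) ≈
  [   1.2980     0.6989     0.2074]
  [   0.5376     1.8280     0.3226]
  [   0.8986     0.4839     1.6820]
x = (I − A)⁻¹ d = adj(I−A)·d / det(I−A), with det(I−A) = 0.3255:
  x_1 = (0.4225·1375 + 0.2275·850 + 0.0675·875) / 0.3255 = 833.375 / 0.3255 ≈ 2560.29
  x_2 = (0.1750·1375 + 0.5950·850 + 0.1050·875) / 0.3255 = 838.25 / 0.3255 ≈ 2575.27
  x_3 = (0.2925·1375 + 0.1575·850 + 0.5475·875) / 0.3255 = 1015.125 / 0.3255 ≈ 3118.66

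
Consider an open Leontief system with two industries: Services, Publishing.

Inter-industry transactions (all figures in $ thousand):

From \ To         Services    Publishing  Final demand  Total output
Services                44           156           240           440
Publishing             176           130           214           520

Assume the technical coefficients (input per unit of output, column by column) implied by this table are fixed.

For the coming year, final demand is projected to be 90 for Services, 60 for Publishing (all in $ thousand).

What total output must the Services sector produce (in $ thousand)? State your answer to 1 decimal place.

Technical coefficients a_ij = z_ij / X_j:
  a_11 = 44/440 = 0.10, a_21 = 176/440 = 0.40
  a_12 = 156/520 = 0.30, a_22 = 130/520 = 0.25
I − A =
  [   0.90    -0.30]
  [  -0.40     0.75]
det(I−A) = (0.90)(0.75) − (-0.30)(-0.40) = 0.5550
adj(I−A) = [[0.75, 0.30], [0.40, 0.90]]
(I − A)⁻¹ = adj(I−A) / det(I−A) ≈
  [   1.3514     0.5405]
  [   0.7207     1.6216]
x = (I − A)⁻¹ d = adj(I−A)·d / det(I−A), with det(I−A) = 0.5550:
  x_1 = (0.75·90 + 0.30·60) / 0.5550 = 85.50 / 0.5550 ≈ 154.1
  x_2 = (0.40·90 + 0.90·60) / 0.5550 = 90.00 / 0.5550 ≈ 162.2

x_1 = 154.1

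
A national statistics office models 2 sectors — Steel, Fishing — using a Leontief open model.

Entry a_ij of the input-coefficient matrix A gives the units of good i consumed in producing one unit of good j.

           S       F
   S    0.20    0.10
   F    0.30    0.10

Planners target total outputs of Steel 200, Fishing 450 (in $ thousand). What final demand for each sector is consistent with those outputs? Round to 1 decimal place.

I − A =
  [   0.80    -0.10]
  [  -0.30     0.90]
d = (I − A) x:
  d_S = (+0.80)·200 + (-0.10)·450 = 115.0
  d_F = (-0.30)·200 + (+0.90)·450 = 345.0

d_S = 115.0, d_F = 345.0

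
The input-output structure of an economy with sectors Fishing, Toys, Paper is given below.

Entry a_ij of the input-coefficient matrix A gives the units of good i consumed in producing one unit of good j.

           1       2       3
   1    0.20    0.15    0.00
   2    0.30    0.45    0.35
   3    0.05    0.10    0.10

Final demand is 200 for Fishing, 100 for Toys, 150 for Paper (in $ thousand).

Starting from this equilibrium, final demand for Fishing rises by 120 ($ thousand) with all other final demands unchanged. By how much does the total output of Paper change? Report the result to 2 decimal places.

I − A =
  [   0.80    -0.15     0.00]
  [  -0.30     0.55    -0.35]
  [  -0.05    -0.10     0.90]
Cofactors of I−A, C_ij = (−1)^(i+j)·(minor ij) (rows/columns in the sector order above):
  C_11 = (0.55)(0.90) − (-0.35)(-0.10) = 0.4600
  C_12 = −[(-0.30)(0.90) − (-0.35)(-0.05)] = 0.2875
  C_13 = (-0.30)(-0.10) − (0.55)(-0.05) = 0.0575
  C_21 = −[(-0.15)(0.90) − (0.00)(-0.10)] = 0.1350
  C_22 = (0.80)(0.90) − (0.00)(-0.05) = 0.7200
  C_23 = −[(0.80)(-0.10) − (-0.15)(-0.05)] = 0.0875
  C_31 = (-0.15)(-0.35) − (0.00)(0.55) = 0.0525
  C_32 = −[(0.80)(-0.35) − (0.00)(-0.30)] = 0.2800
  C_33 = (0.80)(0.55) − (-0.15)(-0.30) = 0.3950
det(I−A) = Σ_j (I−A)_1j·C_1j = (0.80)(0.4600) + (-0.15)(0.2875) + (0.00)(0.0575) = 0.324875
adj(I−A) = Cᵀ =
  [ 0.4600   0.1350   0.0525]
  [ 0.2875   0.7200   0.2800]
  [ 0.0575   0.0875   0.3950]
(I − A)⁻¹ = adj(I−A) / det(I−A) ≈
  [   1.4159     0.4155     0.1616]
  [   0.8850     2.2162     0.8619]
  [   0.1770     0.2693     1.2159]
Δx = (I − A)⁻¹ Δd with Δd having +120 in the Fishing component and 0 elsewhere.
So Δx_3 = L_31 · (+120), where L_31 = adj(I−A)_31 / det(I−A) = 0.0575 / 0.324875.
Δx_3 = 0.0575 × (+120) / 0.324875 = 6.90 / 0.324875 ≈ 21.24.

Δx_3 = 21.24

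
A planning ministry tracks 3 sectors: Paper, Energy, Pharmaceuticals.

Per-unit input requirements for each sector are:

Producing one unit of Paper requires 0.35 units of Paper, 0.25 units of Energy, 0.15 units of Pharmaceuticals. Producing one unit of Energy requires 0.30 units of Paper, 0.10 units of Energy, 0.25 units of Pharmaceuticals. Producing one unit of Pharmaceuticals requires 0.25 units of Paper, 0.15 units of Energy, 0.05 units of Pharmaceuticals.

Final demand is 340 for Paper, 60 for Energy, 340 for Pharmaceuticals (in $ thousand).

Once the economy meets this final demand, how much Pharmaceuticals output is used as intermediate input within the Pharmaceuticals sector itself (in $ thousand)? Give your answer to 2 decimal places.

I − A =
  [   0.65    -0.30    -0.25]
  [  -0.25     0.90    -0.15]
  [  -0.15    -0.25     0.95]
Cofactors of I−A, C_ij = (−1)^(i+j)·(minor ij) (rows/columns in the sector order above):
  C_11 = (0.90)(0.95) − (-0.15)(-0.25) = 0.8175
  C_12 = −[(-0.25)(0.95) − (-0.15)(-0.15)] = 0.2600
  C_13 = (-0.25)(-0.25) − (0.90)(-0.15) = 0.1975
  C_21 = −[(-0.30)(0.95) − (-0.25)(-0.25)] = 0.3475
  C_22 = (0.65)(0.95) − (-0.25)(-0.15) = 0.5800
  C_23 = −[(0.65)(-0.25) − (-0.30)(-0.15)] = 0.2075
  C_31 = (-0.30)(-0.15) − (-0.25)(0.90) = 0.2700
  C_32 = −[(0.65)(-0.15) − (-0.25)(-0.25)] = 0.1600
  C_33 = (0.65)(0.90) − (-0.30)(-0.25) = 0.5100
det(I−A) = Σ_j (I−A)_1j·C_1j = (0.65)(0.8175) + (-0.30)(0.2600) + (-0.25)(0.1975) = 0.4040
adj(I−A) = Cᵀ =
  [ 0.8175   0.3475   0.2700]
  [ 0.2600   0.5800   0.1600]
  [ 0.1975   0.2075   0.5100]
(I − A)⁻¹ = adj(I−A) / det(I−A) ≈
  [   2.0235     0.8601     0.6683]
  [   0.6436     1.4356     0.3960]
  [   0.4889     0.5136     1.2624]
First solve x = (I − A)⁻¹ d = adj(I−A)·d / det(I−A); in particular x_3 = (0.1975·340 + 0.2075·60 + 0.5100·340) / 0.4040 = 253.00 / 0.4040 ≈ 626.2376.
Intermediate flow from 3 to 3: z_33 = a_33 · x_3 = 0.05 × 253.00 / 0.4040 = 12.65 / 0.4040 ≈ 31.31.

z_33 = 31.31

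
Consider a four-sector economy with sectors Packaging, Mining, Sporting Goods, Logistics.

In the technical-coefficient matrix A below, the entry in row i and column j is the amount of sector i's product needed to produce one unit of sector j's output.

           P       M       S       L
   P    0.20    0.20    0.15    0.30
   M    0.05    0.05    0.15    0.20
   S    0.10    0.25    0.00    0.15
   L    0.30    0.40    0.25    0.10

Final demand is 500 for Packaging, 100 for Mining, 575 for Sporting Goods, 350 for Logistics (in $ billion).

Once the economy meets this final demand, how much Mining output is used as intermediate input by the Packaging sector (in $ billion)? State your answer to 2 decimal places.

z_MP = 79.56

I − A =
  [   0.80    -0.20    -0.15    -0.30]
  [  -0.05     0.95    -0.15    -0.20]
  [  -0.10    -0.25     1.00    -0.15]
  [  -0.30    -0.40    -0.25     0.90]
Compute the cofactors C_ij = (−1)^(i+j)·(3×3 minor ij) of I−A; the adjugate is their transpose:
adj(I−A) = Cᵀ =
  [ 0.684125   0.354000   0.242500   0.347125]
  [ 0.128375   0.572250   0.154000   0.195625]
  [ 0.149500   0.244500   0.507500   0.188750]
  [ 0.326625   0.440250   0.290250   0.700875]
det(I−A) = Σ_j (I−A)_1j·C_1j = (0.80)(0.684125) + (-0.20)(0.128375) + (-0.15)(0.149500) + (-0.30)(0.326625) = 0.4012125
(I − A)⁻¹ = adj(I−A) / det(I−A) ≈
  [   1.7051     0.8823     0.6044     0.8652]
  [   0.3200     1.4263     0.3838     0.4876]
  [   0.3726     0.6094     1.2649     0.4704]
  [   0.8141     1.0973     0.7234     1.7469]
First solve x = (I − A)⁻¹ d = adj(I−A)·d / det(I−A); in particular x_P = (0.684125·500 + 0.354000·100 + 0.242500·575 + 0.347125·350) / 0.4012125 = 638.39375 / 0.4012125 ≈ 1591.1612.
Intermediate flow from M to P: z_MP = a_MP · x_P = 0.05 × 638.39375 / 0.4012125 = 31.9196875 / 0.4012125 ≈ 79.56.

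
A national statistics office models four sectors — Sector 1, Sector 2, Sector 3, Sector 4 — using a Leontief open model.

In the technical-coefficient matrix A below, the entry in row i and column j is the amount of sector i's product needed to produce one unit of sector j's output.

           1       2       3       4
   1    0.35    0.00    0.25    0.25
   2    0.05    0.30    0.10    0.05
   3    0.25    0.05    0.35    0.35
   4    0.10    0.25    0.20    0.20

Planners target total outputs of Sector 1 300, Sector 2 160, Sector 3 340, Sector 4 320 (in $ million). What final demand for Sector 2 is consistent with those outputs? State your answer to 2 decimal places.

d_2 = 47.00

I − A =
  [   0.65     0.00    -0.25    -0.25]
  [  -0.05     0.70    -0.10    -0.05]
  [  -0.25    -0.05     0.65    -0.35]
  [  -0.10    -0.25    -0.20     0.80]
d = (I − A) x:
  d_1 = (+0.65)·300 + (+0.00)·160 + (-0.25)·340 + (-0.25)·320 = 30.00
  d_2 = (-0.05)·300 + (+0.70)·160 + (-0.10)·340 + (-0.05)·320 = 47.00
  d_3 = (-0.25)·300 + (-0.05)·160 + (+0.65)·340 + (-0.35)·320 = 26.00
  d_4 = (-0.10)·300 + (-0.25)·160 + (-0.20)·340 + (+0.80)·320 = 118.00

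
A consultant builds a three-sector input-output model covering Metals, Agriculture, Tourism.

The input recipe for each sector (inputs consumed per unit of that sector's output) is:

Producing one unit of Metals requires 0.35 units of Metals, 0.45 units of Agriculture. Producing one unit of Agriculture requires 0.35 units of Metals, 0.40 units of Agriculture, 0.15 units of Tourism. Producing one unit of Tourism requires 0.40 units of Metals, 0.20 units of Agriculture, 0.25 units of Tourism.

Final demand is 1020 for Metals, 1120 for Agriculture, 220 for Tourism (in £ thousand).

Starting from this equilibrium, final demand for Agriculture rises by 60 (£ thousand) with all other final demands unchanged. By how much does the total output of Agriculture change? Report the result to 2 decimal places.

Δx_A = 228.74

I − A =
  [   0.65    -0.35    -0.40]
  [  -0.45     0.60    -0.20]
  [   0.00    -0.15     0.75]
Cofactors of I−A, C_ij = (−1)^(i+j)·(minor ij) (rows/columns in the sector order above):
  C_11 = (0.60)(0.75) − (-0.20)(-0.15) = 0.4200
  C_12 = −[(-0.45)(0.75) − (-0.20)(0.00)] = 0.3375
  C_13 = (-0.45)(-0.15) − (0.60)(0.00) = 0.0675
  C_21 = −[(-0.35)(0.75) − (-0.40)(-0.15)] = 0.3225
  C_22 = (0.65)(0.75) − (-0.40)(0.00) = 0.4875
  C_23 = −[(0.65)(-0.15) − (-0.35)(0.00)] = 0.0975
  C_31 = (-0.35)(-0.20) − (-0.40)(0.60) = 0.3100
  C_32 = −[(0.65)(-0.20) − (-0.40)(-0.45)] = 0.3100
  C_33 = (0.65)(0.60) − (-0.35)(-0.45) = 0.2325
det(I−A) = Σ_j (I−A)_1j·C_1j = (0.65)(0.4200) + (-0.35)(0.3375) + (-0.40)(0.0675) = 0.127875
adj(I−A) = Cᵀ =
  [ 0.4200   0.3225   0.3100]
  [ 0.3375   0.4875   0.3100]
  [ 0.0675   0.0975   0.2325]
(I − A)⁻¹ = adj(I−A) / det(I−A) ≈
  [   3.2845     2.5220     2.4242]
  [   2.6393     3.8123     2.4242]
  [   0.5279     0.7625     1.8182]
Δx = (I − A)⁻¹ Δd with Δd having +60 in the Agriculture component and 0 elsewhere.
So Δx_A = L_AA · (+60), where L_AA = adj(I−A)_AA / det(I−A) = 0.4875 / 0.127875.
Δx_A = 0.4875 × (+60) / 0.127875 = 29.25 / 0.127875 ≈ 228.74.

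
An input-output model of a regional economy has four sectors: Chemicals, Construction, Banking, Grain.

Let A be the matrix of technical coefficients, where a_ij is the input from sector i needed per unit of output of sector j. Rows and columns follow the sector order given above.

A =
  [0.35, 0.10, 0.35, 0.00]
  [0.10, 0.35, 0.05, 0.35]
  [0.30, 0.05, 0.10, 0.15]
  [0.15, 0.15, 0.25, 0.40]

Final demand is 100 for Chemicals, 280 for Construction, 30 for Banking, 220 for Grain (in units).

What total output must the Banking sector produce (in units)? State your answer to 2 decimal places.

x_3 = 434.33

I − A =
  [   0.65    -0.10    -0.35     0.00]
  [  -0.10     0.65    -0.05    -0.35]
  [  -0.30    -0.05     0.90    -0.15]
  [  -0.15    -0.15    -0.25     0.60]
Compute the cofactors C_ij = (−1)^(i+j)·(3×3 minor ij) of I−A; the adjugate is their transpose:
adj(I−A) = Cᵀ =
  [ 0.272375   0.068625   0.129875   0.072500]
  [ 0.133875   0.255750   0.115750   0.178125]
  [ 0.123750   0.054375   0.208125   0.083750]
  [ 0.153125   0.103750   0.148125   0.298125]
det(I−A) = Σ_j (I−A)_1j·C_1j = (0.65)(0.272375) + (-0.10)(0.133875) + (-0.35)(0.123750) + (0.00)(0.153125) = 0.12034375
(I − A)⁻¹ = adj(I−A) / det(I−A) ≈
  [   2.2633     0.5702     1.0792     0.6024]
  [   1.1124     2.1252     0.9618     1.4801]
  [   1.0283     0.4518     1.7294     0.6959]
  [   1.2724     0.8621     1.2308     2.4773]
x = (I − A)⁻¹ d = adj(I−A)·d / det(I−A), with det(I−A) = 0.12034375:
  x_1 = (0.272375·100 + 0.068625·280 + 0.129875·30 + 0.072500·220) / 0.12034375 = 66.29875 / 0.12034375 ≈ 550.91
  x_2 = (0.133875·100 + 0.255750·280 + 0.115750·30 + 0.178125·220) / 0.12034375 = 127.6575 / 0.12034375 ≈ 1060.77
  x_3 = (0.123750·100 + 0.054375·280 + 0.208125·30 + 0.083750·220) / 0.12034375 = 52.26875 / 0.12034375 ≈ 434.33
  x_4 = (0.153125·100 + 0.103750·280 + 0.148125·30 + 0.298125·220) / 0.12034375 = 114.39375 / 0.12034375 ≈ 950.56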